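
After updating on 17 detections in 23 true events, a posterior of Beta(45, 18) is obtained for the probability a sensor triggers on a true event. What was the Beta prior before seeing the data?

Beta(28, 12)

Under Beta–binomial conjugacy the posterior parameters are (α+s, β+f).
So α = 45 − 17 = 28 and β = 18 − 6 = 12.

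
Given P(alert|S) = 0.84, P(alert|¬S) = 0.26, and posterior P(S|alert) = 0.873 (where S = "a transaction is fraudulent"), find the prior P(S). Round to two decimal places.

P(S) = 0.68

Bayes' rule in odds form gives O(S|E) = O(S)·[P(E|S)/P(E|¬S)], hence O(S) = O(S|E)/LR.
Posterior odds = 0.873/(1−0.873) = 6.8740. LR = 0.84/0.26 = 3.2308.
Prior odds = 6.8740/3.2308 = 2.1276, so P(S) = 2.1276/(1+2.1276) ≈ 0.68.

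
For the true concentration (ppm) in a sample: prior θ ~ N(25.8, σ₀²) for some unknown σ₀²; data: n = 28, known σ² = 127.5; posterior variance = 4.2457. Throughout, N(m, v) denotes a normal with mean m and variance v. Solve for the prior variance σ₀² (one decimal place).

σ₀² = 62.8

For the Normal–Normal model with known σ², precisions add: τ_n = τ₀ + n/σ².
So 1/σ₀² = 1/4.2457 − 28/127.5 = 0.235532 − 0.219608 = 0.015924.
Hence σ₀² = 1/0.015924 ≈ 62.8.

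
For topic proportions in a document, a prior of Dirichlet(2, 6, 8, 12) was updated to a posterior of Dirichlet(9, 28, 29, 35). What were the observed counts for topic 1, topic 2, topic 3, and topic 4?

For a Dirichlet(α) prior with multinomial counts c, the posterior is Dirichlet(α + c) componentwise.
Counts are posterior − prior componentwise: 9−2=7, 28−6=22, 29−8=21, 35−12=23.

counts (7, 22, 21, 23)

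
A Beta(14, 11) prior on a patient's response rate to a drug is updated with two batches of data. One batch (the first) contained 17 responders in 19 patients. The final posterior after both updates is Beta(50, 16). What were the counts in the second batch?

Because Beta–binomial updating is additive in the counts, the combined data contributed (α_post−α_prior, β_post−β_prior) successes and failures.
Total across both batches: 50−14=36 responders, 16−11=5 non-responders.
Subtract the first batch: 36−17=19 responders and 5−2=3 non-responders.

19 responders and 3 non-responders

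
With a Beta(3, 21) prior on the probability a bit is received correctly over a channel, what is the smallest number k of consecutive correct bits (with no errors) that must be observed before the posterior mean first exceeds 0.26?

After k correct bits and 0 errors the posterior is Beta(3+k, 21), with mean (3+k)/(3+21+k).
Set (3+k)/(24+k) > 0.26 and solve: k > (0.26·24 − 3)/(1 − 0.26) = 4.378.
The smallest integer exceeding 4.378 is 5.

k = 5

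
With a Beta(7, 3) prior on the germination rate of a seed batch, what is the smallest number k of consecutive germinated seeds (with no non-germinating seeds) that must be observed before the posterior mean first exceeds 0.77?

k = 4

After k germinated seeds and 0 non-germinating seeds the posterior is Beta(7+k, 3), with mean (7+k)/(7+3+k).
Set (7+k)/(10+k) > 0.77 and solve: k > (0.77·10 − 7)/(1 − 0.77) = 3.043.
The smallest integer exceeding 3.043 is 4, and checking k=4: (11)/(14) = 0.7857 > 0.77.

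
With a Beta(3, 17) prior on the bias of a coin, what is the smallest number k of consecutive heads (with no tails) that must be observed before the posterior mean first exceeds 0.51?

After k heads and 0 tails the posterior is Beta(3+k, 17), with mean (3+k)/(3+17+k).
Set (3+k)/(20+k) > 0.51 and solve: k > (0.51·20 − 3)/(1 − 0.51) = 14.694.
The smallest integer exceeding 14.694 is 15, and checking k=15: (18)/(35) = 0.5143 > 0.51.

k = 15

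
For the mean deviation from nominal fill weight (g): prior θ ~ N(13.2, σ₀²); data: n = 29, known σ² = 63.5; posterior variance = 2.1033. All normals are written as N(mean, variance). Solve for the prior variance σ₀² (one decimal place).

Posterior precision equals prior precision plus data precision: 1/σ_n² = 1/σ₀² + n/σ².
So 1/σ₀² = 1/2.1033 − 29/63.5 = 0.475443 − 0.456693 = 0.018750.
Hence σ₀² = 1/0.018750 ≈ 53.3.

σ₀² = 53.3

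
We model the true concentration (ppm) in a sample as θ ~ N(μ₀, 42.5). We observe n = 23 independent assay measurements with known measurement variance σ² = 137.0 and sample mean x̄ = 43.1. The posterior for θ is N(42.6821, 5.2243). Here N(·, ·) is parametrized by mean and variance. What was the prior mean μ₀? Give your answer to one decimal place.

With known observation variance, the Normal–Normal posterior has precision τ_n = τ₀ + n/σ² and mean μ_n = (τ₀μ₀ + (n/σ²)x̄)/τ_n.
Here τ₀ = 1/42.5 = 0.023529 and τ_data = 23/137.0 = 0.167883, so τ_n = 0.191412.
Rearranging for μ₀: μ₀ = (μ_n·τ_n − τ_data·x̄)/τ₀ = (42.6821·0.191412 − 0.167883·43.1) / 0.023529 = 0.934109/0.023529 ≈ 39.7.

μ₀ = 39.7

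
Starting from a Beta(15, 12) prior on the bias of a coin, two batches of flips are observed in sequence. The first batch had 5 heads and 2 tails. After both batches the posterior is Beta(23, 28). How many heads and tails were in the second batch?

3 heads and 14 tails

Because Beta–binomial updating is additive in the counts, the combined data contributed (α_post−α_prior, β_post−β_prior) successes and failures.
Total across both batches: 23−15=8 heads, 28−12=16 tails.
Subtract the first batch: 8−5=3 heads and 16−2=14 tails.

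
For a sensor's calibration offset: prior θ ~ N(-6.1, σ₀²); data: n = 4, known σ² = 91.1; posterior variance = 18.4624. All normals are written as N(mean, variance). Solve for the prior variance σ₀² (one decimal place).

σ₀² = 97.5

Posterior precision equals prior precision plus data precision: 1/σ_n² = 1/σ₀² + n/σ².
So 1/σ₀² = 1/18.4624 − 4/91.1 = 0.054164 − 0.043908 = 0.010256.
Hence σ₀² = 1/0.010256 ≈ 97.5.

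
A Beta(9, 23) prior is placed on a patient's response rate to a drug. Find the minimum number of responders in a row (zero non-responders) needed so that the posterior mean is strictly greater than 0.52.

k = 16

After k responders and 0 non-responders the posterior is Beta(9+k, 23), with mean (9+k)/(9+23+k).
Set (9+k)/(32+k) > 0.52 and solve: k > (0.52·32 − 9)/(1 − 0.52) = 15.917.
The smallest integer exceeding 15.917 is 16, and checking k=16: (25)/(48) = 0.5208 > 0.52.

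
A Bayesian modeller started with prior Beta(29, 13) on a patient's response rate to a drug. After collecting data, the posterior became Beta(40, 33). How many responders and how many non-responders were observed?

A Beta(a, b) prior with s successes and f failures in binomial data gives a Beta(a+s, b+f) posterior.
So s = 40 − 29 = 11 and f = 33 − 13 = 20.

11 responders and 20 non-responders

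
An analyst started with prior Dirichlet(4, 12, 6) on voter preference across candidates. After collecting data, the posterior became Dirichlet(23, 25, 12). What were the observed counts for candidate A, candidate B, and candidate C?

counts (19, 13, 6)

For a Dirichlet(α) prior with multinomial counts c, the posterior is Dirichlet(α + c) componentwise.
Counts are posterior − prior componentwise: 23−4=19, 25−12=13, 12−6=6.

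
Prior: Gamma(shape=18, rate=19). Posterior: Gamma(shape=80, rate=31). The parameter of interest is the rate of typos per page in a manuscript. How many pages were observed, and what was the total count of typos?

n = 12 pages with total 62 typos

A Gamma(α, β) prior (rate parametrization) on a Poisson rate with n observations summing to S gives posterior Gamma(α+S, β+n).
Matching: Σxᵢ = 80 − 18 = 62 and n = 31 − 19 = 12.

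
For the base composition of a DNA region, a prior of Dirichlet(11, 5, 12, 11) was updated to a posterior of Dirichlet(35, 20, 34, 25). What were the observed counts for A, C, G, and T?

For a Dirichlet(α) prior with multinomial counts c, the posterior is Dirichlet(α + c) componentwise.
Counts are posterior − prior componentwise: 35−11=24, 20−5=15, 34−12=22, 25−11=14.

counts (24, 15, 22, 14)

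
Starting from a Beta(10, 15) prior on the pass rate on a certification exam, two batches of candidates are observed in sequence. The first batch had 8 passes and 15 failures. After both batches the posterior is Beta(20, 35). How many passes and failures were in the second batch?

2 passes and 5 failures

Because Beta–binomial updating is additive in the counts, the combined data contributed (α_post−α_prior, β_post−β_prior) successes and failures.
Total across both batches: 20−10=10 passes, 35−15=20 failures.
Subtract the first batch: 10−8=2 passes and 20−15=5 failures.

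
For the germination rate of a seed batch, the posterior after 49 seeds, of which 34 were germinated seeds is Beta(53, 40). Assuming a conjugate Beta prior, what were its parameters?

A Beta(a, b) prior with s successes and f failures in binomial data gives a Beta(a+s, b+f) posterior.
Subtract the data counts: 53−34=19, 40−15=25.

Beta(19, 25)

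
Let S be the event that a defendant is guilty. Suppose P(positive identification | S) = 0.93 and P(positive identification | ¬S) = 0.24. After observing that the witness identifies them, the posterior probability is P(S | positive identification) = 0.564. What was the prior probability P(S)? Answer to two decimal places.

P(S) = 0.25

In odds form, posterior odds = prior odds × likelihood ratio, so prior odds = posterior odds ÷ LR.
Posterior odds = 0.564/(1−0.564) = 1.2936. LR = 0.93/0.24 = 3.8750.
Prior odds = 1.2936/3.8750 = 0.3338, so P(S) = 0.3338/(1+0.3338) ≈ 0.25.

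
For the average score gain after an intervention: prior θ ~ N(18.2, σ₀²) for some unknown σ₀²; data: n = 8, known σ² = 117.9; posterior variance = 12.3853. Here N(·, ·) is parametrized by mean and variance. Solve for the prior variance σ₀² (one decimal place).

For the Normal–Normal model with known σ², precisions add: τ_n = τ₀ + n/σ².
So 1/σ₀² = 1/12.3853 − 8/117.9 = 0.080741 − 0.067854 = 0.012887.
Hence σ₀² = 1/0.012887 ≈ 77.6.

σ₀² = 77.6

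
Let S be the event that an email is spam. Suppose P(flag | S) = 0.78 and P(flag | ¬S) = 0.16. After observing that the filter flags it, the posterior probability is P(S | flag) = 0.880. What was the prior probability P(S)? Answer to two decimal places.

P(S) = 0.60

Bayes' rule in odds form gives O(S|E) = O(S)·[P(E|S)/P(E|¬S)], hence O(S) = O(S|E)/LR.
Posterior odds = 0.880/(1−0.880) = 7.3333. LR = 0.78/0.16 = 4.8750.
Prior odds = 7.3333/4.8750 = 1.5043, so P(S) = 1.5043/(1+1.5043) ≈ 0.60.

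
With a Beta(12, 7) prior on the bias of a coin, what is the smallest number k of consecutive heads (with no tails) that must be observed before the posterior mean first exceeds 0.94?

k = 98

After k heads and 0 tails the posterior is Beta(12+k, 7), with mean (12+k)/(12+7+k).
Set (12+k)/(19+k) > 0.94 and solve: k > (0.94·19 − 12)/(1 − 0.94) = 97.667.
The smallest integer exceeding 97.667 is 98.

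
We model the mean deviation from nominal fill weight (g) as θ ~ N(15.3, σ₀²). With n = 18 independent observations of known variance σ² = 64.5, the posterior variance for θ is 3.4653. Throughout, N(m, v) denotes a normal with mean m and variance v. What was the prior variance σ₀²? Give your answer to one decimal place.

σ₀² = 105.2

Posterior precision equals prior precision plus data precision: 1/σ_n² = 1/σ₀² + n/σ².
So 1/σ₀² = 1/3.4653 − 18/64.5 = 0.288575 − 0.279070 = 0.009505.
Hence σ₀² = 1/0.009505 ≈ 105.2.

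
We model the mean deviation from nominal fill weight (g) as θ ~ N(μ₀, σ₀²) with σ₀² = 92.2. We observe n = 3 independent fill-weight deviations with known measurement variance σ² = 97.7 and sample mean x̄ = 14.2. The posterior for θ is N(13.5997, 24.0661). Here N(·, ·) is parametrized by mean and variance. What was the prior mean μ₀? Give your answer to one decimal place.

μ₀ = 11.9

With known observation variance, the Normal–Normal posterior has precision τ_n = τ₀ + n/σ² and mean μ_n = (τ₀μ₀ + (n/σ²)x̄)/τ_n.
Here τ₀ = 1/92.2 = 0.010846 and τ_data = 3/97.7 = 0.030706, so τ_n = 0.041552.
Rearranging for μ₀: μ₀ = (μ_n·τ_n − τ_data·x̄)/τ₀ = (13.5997·0.041552 − 0.030706·14.2) / 0.010846 = 0.129070/0.010846 ≈ 11.9.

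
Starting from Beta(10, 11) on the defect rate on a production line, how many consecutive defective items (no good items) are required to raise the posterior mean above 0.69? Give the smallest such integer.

k = 15

After k defective items and 0 good items the posterior is Beta(10+k, 11), with mean (10+k)/(10+11+k).
Set (10+k)/(21+k) > 0.69 and solve: k > (0.69·21 − 10)/(1 − 0.69) = 14.484.
The smallest integer exceeding 14.484 is 15, and checking k=15: (25)/(36) = 0.6944 > 0.69.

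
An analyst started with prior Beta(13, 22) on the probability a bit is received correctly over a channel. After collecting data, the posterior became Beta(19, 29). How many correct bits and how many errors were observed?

6 correct bits and 7 errors

Beta is conjugate to the binomial likelihood: posterior = Beta(α+s, β+f).
Match parameters: s=19−13=6, f=29−22=7.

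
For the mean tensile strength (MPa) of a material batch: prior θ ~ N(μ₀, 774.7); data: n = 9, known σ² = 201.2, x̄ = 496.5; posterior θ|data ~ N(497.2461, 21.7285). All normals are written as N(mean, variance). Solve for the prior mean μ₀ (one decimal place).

μ₀ = 523.1

The posterior mean is a precision-weighted average: μ_n = (τ₀μ₀ + τ_data·x̄)/(τ₀+τ_data), with τ₀=1/σ₀² and τ_data=n/σ².
Here τ₀ = 1/774.7 = 0.001291 and τ_data = 9/201.2 = 0.044732, so τ_n = 0.046023.
Rearranging for μ₀: μ₀ = (μ_n·τ_n − τ_data·x̄)/τ₀ = (497.2461·0.046023 − 0.044732·496.5) / 0.001291 = 0.675319/0.001291 ≈ 523.1.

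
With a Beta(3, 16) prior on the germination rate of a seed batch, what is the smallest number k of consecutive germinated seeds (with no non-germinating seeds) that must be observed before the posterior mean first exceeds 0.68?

After k germinated seeds and 0 non-germinating seeds the posterior is Beta(3+k, 16), with mean (3+k)/(3+16+k).
Set (3+k)/(19+k) > 0.68 and solve: k > (0.68·19 − 3)/(1 − 0.68) = 31.000.
The smallest integer exceeding 31.000 is 32.

k = 32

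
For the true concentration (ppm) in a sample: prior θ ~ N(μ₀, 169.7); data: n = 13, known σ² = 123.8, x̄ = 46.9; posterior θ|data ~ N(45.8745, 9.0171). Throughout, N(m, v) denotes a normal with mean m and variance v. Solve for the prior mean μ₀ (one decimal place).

μ₀ = 27.6

With known observation variance, the Normal–Normal posterior has precision τ_n = τ₀ + n/σ² and mean μ_n = (τ₀μ₀ + (n/σ²)x̄)/τ_n.
Here τ₀ = 1/169.7 = 0.005893 and τ_data = 13/123.8 = 0.105008, so τ_n = 0.110901.
Rearranging for μ₀: μ₀ = (μ_n·τ_n − τ_data·x̄)/τ₀ = (45.8745·0.110901 − 0.105008·46.9) / 0.005893 = 0.162653/0.005893 ≈ 27.6.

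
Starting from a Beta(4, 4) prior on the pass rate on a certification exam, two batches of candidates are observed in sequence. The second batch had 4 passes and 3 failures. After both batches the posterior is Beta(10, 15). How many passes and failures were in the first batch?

2 passes and 8 failures

Sequential conjugate updates are equivalent to a single update on the pooled data, so total successes = posterior α − prior α and total failures = posterior β − prior β.
Total across both batches: 10−4=6 passes, 15−4=11 failures.
Subtract the second batch: 6−4=2 passes and 11−3=8 failures.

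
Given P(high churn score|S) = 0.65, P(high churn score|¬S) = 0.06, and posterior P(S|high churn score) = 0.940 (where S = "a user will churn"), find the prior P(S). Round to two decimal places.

P(S) = 0.59

In odds form, posterior odds = prior odds × likelihood ratio, so prior odds = posterior odds ÷ LR.
Posterior odds = 0.940/(1−0.940) = 15.6667. LR = 0.65/0.06 = 10.8333.
Prior odds = 15.6667/10.8333 = 1.4462, so P(S) = 1.4462/(1+1.4462) ≈ 0.59.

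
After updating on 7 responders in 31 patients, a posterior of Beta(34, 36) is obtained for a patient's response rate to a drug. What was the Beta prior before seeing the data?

Beta(27, 12)

A Beta(α, β) prior with s successes and f failures in binomial data gives a Beta(α+s, β+f) posterior.
So α = 34 − 7 = 27 and β = 36 − 24 = 12.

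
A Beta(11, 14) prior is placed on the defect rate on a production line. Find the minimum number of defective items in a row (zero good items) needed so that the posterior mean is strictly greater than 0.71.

k = 24

After k defective items and 0 good items the posterior is Beta(11+k, 14), with mean (11+k)/(11+14+k).
Set (11+k)/(25+k) > 0.71 and solve: k > (0.71·25 − 11)/(1 − 0.71) = 23.276.
The smallest integer exceeding 23.276 is 24.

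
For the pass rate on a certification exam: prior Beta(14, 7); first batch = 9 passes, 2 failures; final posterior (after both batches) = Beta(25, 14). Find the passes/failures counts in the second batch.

2 passes and 5 failures

Because Beta–binomial updating is additive in the counts, the combined data contributed (α_post−α_prior, β_post−β_prior) successes and failures.
Total across both batches: 25−14=11 passes, 14−7=7 failures.
Subtract the first batch: 11−9=2 passes and 7−2=5 failures.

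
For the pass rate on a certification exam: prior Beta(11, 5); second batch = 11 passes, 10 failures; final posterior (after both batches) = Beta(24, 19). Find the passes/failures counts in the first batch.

2 passes and 4 failures

Sequential conjugate updates are equivalent to a single update on the pooled data, so total successes = posterior α − prior α and total failures = posterior β − prior β.
Total across both batches: 24−11=13 passes, 19−5=14 failures.
Subtract the second batch: 13−11=2 passes and 14−10=4 failures.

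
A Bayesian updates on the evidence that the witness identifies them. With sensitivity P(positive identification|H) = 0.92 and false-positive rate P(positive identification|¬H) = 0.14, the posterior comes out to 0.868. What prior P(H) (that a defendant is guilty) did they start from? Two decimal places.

In odds form, posterior odds = prior odds × likelihood ratio, so prior odds = posterior odds ÷ LR.
Posterior odds = 0.868/(1−0.868) = 6.5758. LR = 0.92/0.14 = 6.5714.
Prior odds = 6.5758/6.5714 = 1.0007, so P(H) = 1.0007/(1+1.0007) ≈ 0.50.

P(H) = 0.50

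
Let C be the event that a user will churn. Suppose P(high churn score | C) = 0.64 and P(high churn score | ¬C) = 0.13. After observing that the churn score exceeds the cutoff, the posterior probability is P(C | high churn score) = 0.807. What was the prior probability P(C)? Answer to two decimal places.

Bayes' rule in odds form gives O(C|E) = O(C)·[P(E|C)/P(E|¬C)], hence O(C) = O(C|E)/LR.
Posterior odds = 0.807/(1−0.807) = 4.1813. LR = 0.64/0.13 = 4.9231.
Prior odds = 4.1813/4.9231 = 0.8493, so P(C) = 0.8493/(1+0.8493) ≈ 0.46.

P(C) = 0.46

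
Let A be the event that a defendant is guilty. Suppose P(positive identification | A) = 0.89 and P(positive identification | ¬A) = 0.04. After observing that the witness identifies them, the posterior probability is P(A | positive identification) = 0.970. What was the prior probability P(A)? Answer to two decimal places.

In odds form, posterior odds = prior odds × likelihood ratio, so prior odds = posterior odds ÷ LR.
Posterior odds = 0.970/(1−0.970) = 32.3333. LR = 0.89/0.04 = 22.2500.
Prior odds = 32.3333/22.2500 = 1.4532, so P(A) = 1.4532/(1+1.4532) ≈ 0.59.

P(A) = 0.59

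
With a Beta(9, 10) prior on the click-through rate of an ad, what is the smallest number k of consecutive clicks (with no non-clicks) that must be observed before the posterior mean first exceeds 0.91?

k = 93

After k clicks and 0 non-clicks the posterior is Beta(9+k, 10), with mean (9+k)/(9+10+k).
Set (9+k)/(19+k) > 0.91 and solve: k > (0.91·19 − 9)/(1 − 0.91) = 92.111.
The smallest integer exceeding 92.111 is 93.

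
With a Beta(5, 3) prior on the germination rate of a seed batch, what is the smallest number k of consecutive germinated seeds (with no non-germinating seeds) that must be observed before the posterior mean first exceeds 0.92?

After k germinated seeds and 0 non-germinating seeds the posterior is Beta(5+k, 3), with mean (5+k)/(5+3+k).
Set (5+k)/(8+k) > 0.92 and solve: k > (0.92·8 − 5)/(1 − 0.92) = 29.500.
The smallest integer exceeding 29.500 is 30.

k = 30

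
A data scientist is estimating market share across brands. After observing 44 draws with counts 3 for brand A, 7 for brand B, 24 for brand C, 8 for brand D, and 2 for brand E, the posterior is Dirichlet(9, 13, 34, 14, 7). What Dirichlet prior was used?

Dirichlet(6, 6, 10, 6, 5)

For a Dirichlet(α) prior with multinomial counts c, the posterior is Dirichlet(α + c) componentwise.
Subtract each count from the matching posterior parameter: 9−3=6, 13−7=6, 34−24=10, 14−8=6, 7−2=5.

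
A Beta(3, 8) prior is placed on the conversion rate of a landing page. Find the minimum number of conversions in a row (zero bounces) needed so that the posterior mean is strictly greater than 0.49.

After k conversions and 0 bounces the posterior is Beta(3+k, 8), with mean (3+k)/(3+8+k).
Set (3+k)/(11+k) > 0.49 and solve: k > (0.49·11 − 3)/(1 − 0.49) = 4.686.
The smallest integer exceeding 4.686 is 5.

k = 5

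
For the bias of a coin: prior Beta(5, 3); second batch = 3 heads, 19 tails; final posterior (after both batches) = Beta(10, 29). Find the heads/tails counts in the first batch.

2 heads and 7 tails

Sequential conjugate updates are equivalent to a single update on the pooled data, so total successes = posterior α − prior α and total failures = posterior β − prior β.
Total across both batches: 10−5=5 heads, 29−3=26 tails.
Subtract the second batch: 5−3=2 heads and 26−19=7 tails.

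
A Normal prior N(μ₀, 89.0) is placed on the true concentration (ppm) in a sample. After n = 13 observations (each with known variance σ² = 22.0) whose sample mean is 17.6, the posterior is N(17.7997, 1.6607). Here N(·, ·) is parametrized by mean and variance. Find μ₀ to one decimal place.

μ₀ = 28.3

The posterior mean is a precision-weighted average: μ_n = (τ₀μ₀ + τ_data·x̄)/(τ₀+τ_data), with τ₀=1/σ₀² and τ_data=n/σ².
Here τ₀ = 1/89.0 = 0.011236 and τ_data = 13/22.0 = 0.590909, so τ_n = 0.602145.
Rearranging for μ₀: μ₀ = (μ_n·τ_n − τ_data·x̄)/τ₀ = (17.7997·0.602145 − 0.590909·17.6) / 0.011236 = 0.318002/0.011236 ≈ 28.3.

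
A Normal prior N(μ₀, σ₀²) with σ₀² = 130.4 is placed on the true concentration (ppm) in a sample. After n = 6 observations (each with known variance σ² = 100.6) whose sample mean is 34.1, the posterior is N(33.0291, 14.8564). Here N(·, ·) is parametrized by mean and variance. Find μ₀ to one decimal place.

The posterior mean is a precision-weighted average: μ_n = (τ₀μ₀ + τ_data·x̄)/(τ₀+τ_data), with τ₀=1/σ₀² and τ_data=n/σ².
Here τ₀ = 1/130.4 = 0.007669 and τ_data = 6/100.6 = 0.059642, so τ_n = 0.067311.
Rearranging for μ₀: μ₀ = (μ_n·τ_n − τ_data·x̄)/τ₀ = (33.0291·0.067311 − 0.059642·34.1) / 0.007669 = 0.189430/0.007669 ≈ 24.7.

μ₀ = 24.7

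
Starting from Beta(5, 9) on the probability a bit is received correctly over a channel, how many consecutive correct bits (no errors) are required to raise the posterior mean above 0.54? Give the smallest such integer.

After k correct bits and 0 errors the posterior is Beta(5+k, 9), with mean (5+k)/(5+9+k).
Set (5+k)/(14+k) > 0.54 and solve: k > (0.54·14 − 5)/(1 − 0.54) = 5.565.
The smallest integer exceeding 5.565 is 6.

k = 6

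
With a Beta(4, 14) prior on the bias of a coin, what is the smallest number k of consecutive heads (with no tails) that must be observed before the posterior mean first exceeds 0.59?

k = 17

After k heads and 0 tails the posterior is Beta(4+k, 14), with mean (4+k)/(4+14+k).
Set (4+k)/(18+k) > 0.59 and solve: k > (0.59·18 − 4)/(1 − 0.59) = 16.146.
The smallest integer exceeding 16.146 is 17, and checking k=17: (21)/(35) = 0.6000 > 0.59.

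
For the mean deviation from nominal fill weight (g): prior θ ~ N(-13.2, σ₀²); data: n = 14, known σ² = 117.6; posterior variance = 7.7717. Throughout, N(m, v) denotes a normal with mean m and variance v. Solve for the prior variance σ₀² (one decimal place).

For the Normal–Normal model with known σ², precisions add: τ_n = τ₀ + n/σ².
So 1/σ₀² = 1/7.7717 − 14/117.6 = 0.128672 − 0.119048 = 0.009624.
Hence σ₀² = 1/0.009624 ≈ 103.9.

σ₀² = 103.9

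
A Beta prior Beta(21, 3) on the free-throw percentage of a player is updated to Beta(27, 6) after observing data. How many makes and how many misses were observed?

6 makes and 3 misses

Under Beta–binomial conjugacy the posterior parameters are (α+s, β+f).
So s = 27 − 21 = 6 and f = 6 − 3 = 3.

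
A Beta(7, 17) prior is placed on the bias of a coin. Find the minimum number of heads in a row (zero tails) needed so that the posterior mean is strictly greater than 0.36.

k = 3

After k heads and 0 tails the posterior is Beta(7+k, 17), with mean (7+k)/(7+17+k).
Set (7+k)/(24+k) > 0.36 and solve: k > (0.36·24 − 7)/(1 − 0.36) = 2.562.
The smallest integer exceeding 2.562 is 3.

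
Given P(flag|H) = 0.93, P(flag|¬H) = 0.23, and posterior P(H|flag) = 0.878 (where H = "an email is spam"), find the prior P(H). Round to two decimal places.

In odds form, posterior odds = prior odds × likelihood ratio, so prior odds = posterior odds ÷ LR.
Posterior odds = 0.878/(1−0.878) = 7.1967. LR = 0.93/0.23 = 4.0435.
Prior odds = 7.1967/4.0435 = 1.7798, so P(H) = 1.7798/(1+1.7798) ≈ 0.64.

P(H) = 0.64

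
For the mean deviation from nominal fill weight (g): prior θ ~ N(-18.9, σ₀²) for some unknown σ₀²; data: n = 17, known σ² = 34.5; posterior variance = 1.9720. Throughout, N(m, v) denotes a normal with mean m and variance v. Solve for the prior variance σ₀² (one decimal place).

σ₀² = 69.7

Posterior precision equals prior precision plus data precision: 1/σ_n² = 1/σ₀² + n/σ².
So 1/σ₀² = 1/1.9720 − 17/34.5 = 0.507099 − 0.492754 = 0.014345.
Hence σ₀² = 1/0.014345 ≈ 69.7.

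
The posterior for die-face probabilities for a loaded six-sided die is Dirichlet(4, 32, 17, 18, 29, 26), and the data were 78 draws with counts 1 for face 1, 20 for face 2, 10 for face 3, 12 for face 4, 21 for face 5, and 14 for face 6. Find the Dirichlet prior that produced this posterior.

For a Dirichlet(α) prior with multinomial counts c, the posterior is Dirichlet(α + c) componentwise.
Subtract each count from the matching posterior parameter: 4−1=3, 32−20=12, 17−10=7, 18−12=6, 29−21=8, 26−14=12.

Dirichlet(3, 12, 7, 6, 8, 12)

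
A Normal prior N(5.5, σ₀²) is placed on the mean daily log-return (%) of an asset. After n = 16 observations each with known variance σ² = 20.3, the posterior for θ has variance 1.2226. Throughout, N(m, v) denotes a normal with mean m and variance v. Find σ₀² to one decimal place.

σ₀² = 33.6

For the Normal–Normal model with known σ², precisions add: τ_n = τ₀ + n/σ².
So 1/σ₀² = 1/1.2226 − 16/20.3 = 0.817929 − 0.788177 = 0.029752.
Hence σ₀² = 1/0.029752 ≈ 33.6.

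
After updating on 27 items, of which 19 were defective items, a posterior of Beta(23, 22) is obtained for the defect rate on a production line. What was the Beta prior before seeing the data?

Beta is conjugate to the binomial likelihood: posterior = Beta(α+s, β+f).
So α = 23 − 19 = 4 and β = 22 − 8 = 14.

Beta(4, 14)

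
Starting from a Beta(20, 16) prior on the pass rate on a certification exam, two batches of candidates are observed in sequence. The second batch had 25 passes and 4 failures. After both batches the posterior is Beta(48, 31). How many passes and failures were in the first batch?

Sequential conjugate updates are equivalent to a single update on the pooled data, so total successes = posterior α − prior α and total failures = posterior β − prior β.
Total across both batches: 48−20=28 passes, 31−16=15 failures.
Subtract the second batch: 28−25=3 passes and 15−4=11 failures.

3 passes and 11 failures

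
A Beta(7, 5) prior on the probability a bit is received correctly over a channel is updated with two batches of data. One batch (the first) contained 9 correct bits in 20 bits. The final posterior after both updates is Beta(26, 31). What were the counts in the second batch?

Because Beta–binomial updating is additive in the counts, the combined data contributed (α_post−α_prior, β_post−β_prior) successes and failures.
Total across both batches: 26−7=19 correct bits, 31−5=26 errors.
Subtract the first batch: 19−9=10 correct bits and 26−11=15 errors.

10 correct bits and 15 errors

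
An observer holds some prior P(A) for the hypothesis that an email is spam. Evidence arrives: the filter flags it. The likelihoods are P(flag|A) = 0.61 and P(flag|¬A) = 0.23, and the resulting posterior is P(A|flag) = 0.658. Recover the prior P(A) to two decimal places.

P(A) = 0.42

Bayes' rule in odds form gives O(A|E) = O(A)·[P(E|A)/P(E|¬A)], hence O(A) = O(A|E)/LR.
Posterior odds = 0.658/(1−0.658) = 1.9240. LR = 0.61/0.23 = 2.6522.
Prior odds = 1.9240/2.6522 = 0.7254, so P(A) = 0.7254/(1+0.7254) ≈ 0.42.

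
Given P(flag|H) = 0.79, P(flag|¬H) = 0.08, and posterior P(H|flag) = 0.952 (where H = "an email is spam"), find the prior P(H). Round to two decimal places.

P(H) = 0.67

Bayes' rule in odds form gives O(H|E) = O(H)·[P(E|H)/P(E|¬H)], hence O(H) = O(H|E)/LR.
Posterior odds = 0.952/(1−0.952) = 19.8333. LR = 0.79/0.08 = 9.8750.
Prior odds = 19.8333/9.8750 = 2.0084, so P(H) = 2.0084/(1+2.0084) ≈ 0.67.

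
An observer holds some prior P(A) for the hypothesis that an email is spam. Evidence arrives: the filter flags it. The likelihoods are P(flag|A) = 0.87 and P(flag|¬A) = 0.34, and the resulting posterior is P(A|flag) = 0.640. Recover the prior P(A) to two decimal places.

P(A) = 0.41

In odds form, posterior odds = prior odds × likelihood ratio, so prior odds = posterior odds ÷ LR.
Posterior odds = 0.640/(1−0.640) = 1.7778. LR = 0.87/0.34 = 2.5588.
Prior odds = 1.7778/2.5588 = 0.6948, so P(A) = 0.6948/(1+0.6948) ≈ 0.41.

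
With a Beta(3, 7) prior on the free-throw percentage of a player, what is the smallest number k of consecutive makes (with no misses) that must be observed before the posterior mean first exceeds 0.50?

After k makes and 0 misses the posterior is Beta(3+k, 7), with mean (3+k)/(3+7+k).
Set (3+k)/(10+k) > 0.50 and solve: k > (0.50·10 − 3)/(1 − 0.50) = 4.000.
The smallest integer exceeding 4.000 is 5, and checking k=5: (8)/(15) = 0.5333 > 0.50.

k = 5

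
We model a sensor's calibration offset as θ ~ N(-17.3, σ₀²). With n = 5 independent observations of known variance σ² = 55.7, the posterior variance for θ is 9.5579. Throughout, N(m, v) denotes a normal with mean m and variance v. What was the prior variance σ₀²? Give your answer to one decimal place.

For the Normal–Normal model with known σ², precisions add: τ_n = τ₀ + n/σ².
So 1/σ₀² = 1/9.5579 − 5/55.7 = 0.104625 − 0.089767 = 0.014858.
Hence σ₀² = 1/0.014858 ≈ 67.3.

σ₀² = 67.3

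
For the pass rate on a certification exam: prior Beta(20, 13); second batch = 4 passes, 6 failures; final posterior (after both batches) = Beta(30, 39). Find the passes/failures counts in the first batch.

6 passes and 20 failures

Because Beta–binomial updating is additive in the counts, the combined data contributed (α_post−α_prior, β_post−β_prior) successes and failures.
Total across both batches: 30−20=10 passes, 39−13=26 failures.
Subtract the second batch: 10−4=6 passes and 26−6=20 failures.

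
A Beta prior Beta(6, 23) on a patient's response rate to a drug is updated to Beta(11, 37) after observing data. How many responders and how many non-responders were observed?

5 responders and 14 non-responders

Beta is conjugate to the binomial likelihood: posterior = Beta(α+s, β+f).
So s = 11 − 6 = 5 and f = 37 − 23 = 14.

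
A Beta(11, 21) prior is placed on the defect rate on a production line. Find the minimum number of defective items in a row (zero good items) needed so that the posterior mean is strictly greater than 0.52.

After k defective items and 0 good items the posterior is Beta(11+k, 21), with mean (11+k)/(11+21+k).
Set (11+k)/(32+k) > 0.52 and solve: k > (0.52·32 − 11)/(1 − 0.52) = 11.750.
The smallest integer exceeding 11.750 is 12.

k = 12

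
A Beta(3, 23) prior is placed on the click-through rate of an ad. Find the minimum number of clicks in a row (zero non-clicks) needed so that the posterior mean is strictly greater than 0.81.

After k clicks and 0 non-clicks the posterior is Beta(3+k, 23), with mean (3+k)/(3+23+k).
Set (3+k)/(26+k) > 0.81 and solve: k > (0.81·26 − 3)/(1 − 0.81) = 95.053.
The smallest integer exceeding 95.053 is 96, and checking k=96: (99)/(122) = 0.8115 > 0.81.

k = 96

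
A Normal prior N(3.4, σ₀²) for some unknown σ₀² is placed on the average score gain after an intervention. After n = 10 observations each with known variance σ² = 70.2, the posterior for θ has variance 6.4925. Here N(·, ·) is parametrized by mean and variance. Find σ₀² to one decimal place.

For the Normal–Normal model with known σ², precisions add: τ_n = τ₀ + n/σ².
So 1/σ₀² = 1/6.4925 − 10/70.2 = 0.154024 − 0.142450 = 0.011574.
Hence σ₀² = 1/0.011574 ≈ 86.4.

σ₀² = 86.4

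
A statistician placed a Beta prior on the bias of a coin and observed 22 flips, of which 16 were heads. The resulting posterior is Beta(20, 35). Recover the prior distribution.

Beta(4, 29)

A Beta(a, b) prior with s successes and f failures in binomial data gives a Beta(a+s, b+f) posterior.
So a = 20 − 16 = 4 and b = 35 − 6 = 29.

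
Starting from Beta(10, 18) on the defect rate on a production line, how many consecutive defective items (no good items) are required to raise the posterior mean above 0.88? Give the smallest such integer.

After k defective items and 0 good items the posterior is Beta(10+k, 18), with mean (10+k)/(10+18+k).
Set (10+k)/(28+k) > 0.88 and solve: k > (0.88·28 − 10)/(1 − 0.88) = 122.000.
The smallest integer exceeding 122.000 is 123.

k = 123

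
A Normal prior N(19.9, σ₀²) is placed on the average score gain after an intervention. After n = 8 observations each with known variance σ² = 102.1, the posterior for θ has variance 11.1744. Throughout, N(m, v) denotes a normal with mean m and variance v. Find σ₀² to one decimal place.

Posterior precision equals prior precision plus data precision: 1/σ_n² = 1/σ₀² + n/σ².
So 1/σ₀² = 1/11.1744 − 8/102.1 = 0.089490 − 0.078355 = 0.011135.
Hence σ₀² = 1/0.011135 ≈ 89.8.

σ₀² = 89.8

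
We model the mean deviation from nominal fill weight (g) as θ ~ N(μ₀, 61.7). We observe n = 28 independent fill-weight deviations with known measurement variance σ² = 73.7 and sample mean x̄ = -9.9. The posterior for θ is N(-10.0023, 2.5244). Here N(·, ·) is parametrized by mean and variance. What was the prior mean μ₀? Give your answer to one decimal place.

With known observation variance, the Normal–Normal posterior has precision τ_n = τ₀ + n/σ² and mean μ_n = (τ₀μ₀ + (n/σ²)x̄)/τ_n.
Here τ₀ = 1/61.7 = 0.016207 and τ_data = 28/73.7 = 0.379919, so τ_n = 0.396126.
Rearranging for μ₀: μ₀ = (μ_n·τ_n − τ_data·x̄)/τ₀ = (-10.0023·0.396126 − 0.379919·-9.9) / 0.016207 = -0.200973/0.016207 ≈ -12.4.

μ₀ = -12.4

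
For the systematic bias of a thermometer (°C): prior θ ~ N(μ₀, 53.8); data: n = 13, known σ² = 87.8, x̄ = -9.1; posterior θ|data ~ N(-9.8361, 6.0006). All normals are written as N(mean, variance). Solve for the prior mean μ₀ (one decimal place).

The posterior mean is a precision-weighted average: μ_n = (τ₀μ₀ + τ_data·x̄)/(τ₀+τ_data), with τ₀=1/σ₀² and τ_data=n/σ².
Here τ₀ = 1/53.8 = 0.018587 and τ_data = 13/87.8 = 0.148064, so τ_n = 0.166651.
Rearranging for μ₀: μ₀ = (μ_n·τ_n − τ_data·x̄)/τ₀ = (-9.8361·0.166651 − 0.148064·-9.1) / 0.018587 = -0.291814/0.018587 ≈ -15.7.

μ₀ = -15.7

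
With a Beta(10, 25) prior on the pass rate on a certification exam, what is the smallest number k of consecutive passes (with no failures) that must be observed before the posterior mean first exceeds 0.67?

After k passes and 0 failures the posterior is Beta(10+k, 25), with mean (10+k)/(10+25+k).
Set (10+k)/(35+k) > 0.67 and solve: k > (0.67·35 − 10)/(1 − 0.67) = 40.758.
The smallest integer exceeding 40.758 is 41.

k = 41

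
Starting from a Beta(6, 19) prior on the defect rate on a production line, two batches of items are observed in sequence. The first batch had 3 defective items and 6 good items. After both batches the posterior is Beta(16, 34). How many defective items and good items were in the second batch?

Sequential conjugate updates are equivalent to a single update on the pooled data, so total successes = posterior α − prior α and total failures = posterior β − prior β.
Total across both batches: 16−6=10 defective items, 34−19=15 good items.
Subtract the first batch: 10−3=7 defective items and 15−6=9 good items.

7 defective items and 9 good items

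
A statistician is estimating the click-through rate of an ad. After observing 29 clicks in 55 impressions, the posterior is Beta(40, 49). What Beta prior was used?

Beta(11, 23)

A Beta(α, β) prior with s successes and f failures in binomial data gives a Beta(α+s, β+f) posterior.
Subtract the data counts: 40−29=11, 49−26=23.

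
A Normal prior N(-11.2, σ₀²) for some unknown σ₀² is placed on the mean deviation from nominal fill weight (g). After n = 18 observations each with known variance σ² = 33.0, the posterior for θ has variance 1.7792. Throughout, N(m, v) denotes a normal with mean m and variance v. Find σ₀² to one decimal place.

σ₀² = 60.3

For the Normal–Normal model with known σ², precisions add: τ_n = τ₀ + n/σ².
So 1/σ₀² = 1/1.7792 − 18/33.0 = 0.562050 − 0.545455 = 0.016595.
Hence σ₀² = 1/0.016595 ≈ 60.3.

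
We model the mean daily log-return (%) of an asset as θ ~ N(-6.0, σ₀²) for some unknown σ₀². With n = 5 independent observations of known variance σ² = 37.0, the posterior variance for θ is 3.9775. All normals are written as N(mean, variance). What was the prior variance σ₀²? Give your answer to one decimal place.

Posterior precision equals prior precision plus data precision: 1/σ_n² = 1/σ₀² + n/σ².
So 1/σ₀² = 1/3.9775 − 5/37.0 = 0.251414 − 0.135135 = 0.116279.
Hence σ₀² = 1/0.116279 ≈ 8.6.

σ₀² = 8.6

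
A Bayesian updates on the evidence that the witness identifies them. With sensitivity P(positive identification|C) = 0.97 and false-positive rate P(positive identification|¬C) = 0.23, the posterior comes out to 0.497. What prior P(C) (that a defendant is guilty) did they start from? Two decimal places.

P(C) = 0.19

Bayes' rule in odds form gives O(C|E) = O(C)·[P(E|C)/P(E|¬C)], hence O(C) = O(C|E)/LR.
Posterior odds = 0.497/(1−0.497) = 0.9881. LR = 0.97/0.23 = 4.2174.
Prior odds = 0.9881/4.2174 = 0.2343, so P(C) = 0.2343/(1+0.2343) ≈ 0.19.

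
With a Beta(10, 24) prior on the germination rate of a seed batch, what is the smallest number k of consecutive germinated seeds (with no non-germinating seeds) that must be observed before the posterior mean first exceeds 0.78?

After k germinated seeds and 0 non-germinating seeds the posterior is Beta(10+k, 24), with mean (10+k)/(10+24+k).
Set (10+k)/(34+k) > 0.78 and solve: k > (0.78·34 − 10)/(1 − 0.78) = 75.091.
The smallest integer exceeding 75.091 is 76.

k = 76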